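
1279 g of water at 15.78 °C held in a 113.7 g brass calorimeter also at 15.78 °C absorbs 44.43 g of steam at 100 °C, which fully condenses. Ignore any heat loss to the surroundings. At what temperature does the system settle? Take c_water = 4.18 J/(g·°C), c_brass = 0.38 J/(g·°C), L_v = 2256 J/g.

T_f ≈ 36.6 °C

Energy conservation, ΣQ = 0:
condense steam: −44.43×2256 = −100234
  condensed water 100 °C→T: 185.72(T − 100)
  water warms: 1279×4.18×(T − 15.78) = 5346.2(T − 15.78)
  brass cup: 113.7×0.38×(T − 15.78) = 43.21(T − 15.78)
5575.1 T = 100234 + 18572 + 85045 = 203851
T ≈ 36.56 °C — below 100 °C, confirming all the steam condensed.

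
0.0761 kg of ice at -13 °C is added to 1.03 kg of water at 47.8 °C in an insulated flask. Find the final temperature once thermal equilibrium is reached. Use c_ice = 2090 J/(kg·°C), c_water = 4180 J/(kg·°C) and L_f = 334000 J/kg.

Taking heat into each body as positive, Σ m c ΔT = 0:
ice -13→0 °C: 0.0761·2090·13 = 2067.6; fusion: m_ice L_f = 0.0761·334000 = 25417; warm the meltwater: 318.1 T; water: 4305.4(T − 47.8)
4623.5 T = 205798 − 27485 = 178313
T ≈ 38.57 °C — above 0 °C, consistent with complete melting.

T_f ≈ 38.6 °C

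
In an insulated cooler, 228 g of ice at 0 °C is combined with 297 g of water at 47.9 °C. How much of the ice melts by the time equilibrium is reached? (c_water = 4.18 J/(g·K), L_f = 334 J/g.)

m_melted ≈ 178 g

Water can give up m c ΔT = 297·4.18·47.9 = 59466 J before reaching 0 °C.
Melting all 228 g of ice would need 228·334 = 76152 J.
That's not enough to melt it all — equilibrium is at 0 °C with ice remaining.
m_melt = 59466 / L_f = 178 g.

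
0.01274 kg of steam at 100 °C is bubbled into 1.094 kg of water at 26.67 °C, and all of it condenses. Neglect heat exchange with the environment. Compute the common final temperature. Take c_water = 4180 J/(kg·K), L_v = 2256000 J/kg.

T_f ≈ 33.7 °C

Net heat exchanged in the isolated system is zero:
latent heat released on condensation: 0.01274×2256000 = 28741
  condensed water 100 °C→T: 53.25(T − 100)
  water warms: 1.094×4180×(T − 26.67) = 4572.9(T − 26.67)
4626.2 T = 28741 + 5325.3 + 121960 = 156027
T ≈ 33.73 °C, under the boiling point, so the assumption holds.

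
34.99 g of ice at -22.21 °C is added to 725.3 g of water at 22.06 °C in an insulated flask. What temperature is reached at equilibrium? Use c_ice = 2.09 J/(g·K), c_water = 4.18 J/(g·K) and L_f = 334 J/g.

T_f ≈ 16.9 °C

Setting the total heat transfer to zero:
warm ice to 0 °C: 34.99×2.09×(0 − (-22.21)) = 1624.2; melt ice: 34.99×334 = 11687; meltwater 0→T: 34.99×4.18×T = 146.26 T; water: 3031.8(T − 22.06)
3178 T = 66880 − 13311 = 53570
T ≈ 16.86 °C — above 0 °C, consistent with complete melting.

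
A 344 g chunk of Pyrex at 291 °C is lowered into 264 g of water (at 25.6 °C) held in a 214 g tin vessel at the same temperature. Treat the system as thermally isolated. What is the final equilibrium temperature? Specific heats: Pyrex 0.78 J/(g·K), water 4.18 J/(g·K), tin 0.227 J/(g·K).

T_f ≈ 75.7 °C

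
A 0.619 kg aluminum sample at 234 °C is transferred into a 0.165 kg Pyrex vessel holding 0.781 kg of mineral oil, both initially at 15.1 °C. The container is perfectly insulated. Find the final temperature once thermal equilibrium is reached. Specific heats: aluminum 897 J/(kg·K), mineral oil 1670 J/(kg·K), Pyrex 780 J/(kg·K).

T_f ≈ 76.2 °C

Conservation of energy gives ΣQ = 0:
0.619·897·(T − 234) + 0.781·1670·(T − 15.1) + 0.165·780·(T − 15.1) = 0
1988.2 T = 151565
T ≈ 76.23 °C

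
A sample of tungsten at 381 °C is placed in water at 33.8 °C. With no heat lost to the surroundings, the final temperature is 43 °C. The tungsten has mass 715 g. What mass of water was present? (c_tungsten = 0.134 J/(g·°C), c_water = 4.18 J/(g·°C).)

m ≈ 842 g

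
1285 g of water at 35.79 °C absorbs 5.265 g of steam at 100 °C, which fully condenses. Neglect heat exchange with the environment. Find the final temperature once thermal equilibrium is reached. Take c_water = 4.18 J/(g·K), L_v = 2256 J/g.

Energy conservation, ΣQ = 0:
steam→water at 100 °C releases m L_v = 5.265·2256 = 11878; condensed water 100 °C→T: 22.01(T − 100); original water: 5371.3(T − 35.79)
5393.3 T = 11878 + 2200.8 + 192239 = 206317
T ≈ 38.25 °C (< 100 °C, so full condensation is consistent).

T_f ≈ 38.3 °C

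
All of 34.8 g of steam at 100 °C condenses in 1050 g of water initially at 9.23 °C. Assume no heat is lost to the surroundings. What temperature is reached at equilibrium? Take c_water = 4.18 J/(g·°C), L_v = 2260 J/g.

T_f ≈ 29.5 °C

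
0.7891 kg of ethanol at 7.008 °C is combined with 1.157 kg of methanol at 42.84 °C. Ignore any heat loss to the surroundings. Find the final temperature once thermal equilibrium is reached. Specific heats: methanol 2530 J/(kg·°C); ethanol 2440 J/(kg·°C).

T_f ≈ 28.6 °C

Let T be the final temperature. ΣQ_i = 0:
1.157·2530·(T − 42.84) + 0.7891·2440·(T − 7.008) = 0
2927.2(T − 42.84) + 1925.4(T − 7.008) = 0
(2927.2 + 1925.4) T = 2927.2·42.84 + 1925.4·7.008
T = 138895 / 4852.6 = 28.6 °C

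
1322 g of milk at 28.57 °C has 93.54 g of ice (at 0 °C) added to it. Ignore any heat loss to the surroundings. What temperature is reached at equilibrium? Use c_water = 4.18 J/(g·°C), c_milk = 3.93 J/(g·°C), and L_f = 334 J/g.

Let T be the final temperature. ΣQ_i = 0:
latent heat to melt: 93.54·334 = 31242; meltwater 0→T: 93.54·4.18·T = 391 T; milk cools: 1322·3.93·(T − 28.57) = 5195.5(T − 28.57)
5586.5 T = 148434 − 31242 = 117192
T ≈ 20.98 °C. Since T > 0 °C, the all-ice-melts assumption holds.

T_f ≈ 21.0 °C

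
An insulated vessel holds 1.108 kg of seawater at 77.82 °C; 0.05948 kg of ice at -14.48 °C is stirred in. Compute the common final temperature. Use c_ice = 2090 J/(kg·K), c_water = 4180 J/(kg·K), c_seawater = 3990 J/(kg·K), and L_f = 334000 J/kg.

T_f ≈ 69.0 °C

Conservation of energy gives ΣQ = 0:
warm ice to 0 °C: 0.05948·2090·(0 − (-14.48)) = 1800.1; fusion: m_ice L_f = 0.05948·334000 = 19866; meltwater 0→T: 0.05948·4180·T = 248.63 T; seawater: 4420.9(T − 77.82)
4669.5 T = 344036 − 21666 = 322370
T ≈ 69.04 °C — above 0 °C, consistent with complete melting.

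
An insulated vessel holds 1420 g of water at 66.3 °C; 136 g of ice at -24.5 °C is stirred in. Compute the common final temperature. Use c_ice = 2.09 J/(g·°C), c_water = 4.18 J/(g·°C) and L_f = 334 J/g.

T_f ≈ 52.5 °C

Energy conservation, ΣQ = 0:
ice -24.5→0 °C: 136×2.09×24.5 = 6963.9
  fusion: m_ice L_f = 136×334 = 45424
  warm the meltwater: 568.48 T
  water: 5935.6(T − 66.3)
6504.1 T = 393530 − 52388 = 341142
T ≈ 52.45 °C — above 0 °C, consistent with complete melting.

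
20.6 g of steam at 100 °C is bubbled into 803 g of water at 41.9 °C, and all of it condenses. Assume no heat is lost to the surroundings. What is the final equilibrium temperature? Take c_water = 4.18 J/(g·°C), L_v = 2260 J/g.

T_f ≈ 56.9 °C

Conservation of energy gives ΣQ = 0:
latent heat released on condensation: 20.6·2260 = 46556
  condensate cools 100→T: 20.6·4.18·(T − 100) = 86.11(T − 100)
  original water: 3356.5(T − 41.9)
3442.6 T = 46556 + 8610.8 + 140639 = 195806
T ≈ 56.88 °C, under the boiling point, so the assumption holds.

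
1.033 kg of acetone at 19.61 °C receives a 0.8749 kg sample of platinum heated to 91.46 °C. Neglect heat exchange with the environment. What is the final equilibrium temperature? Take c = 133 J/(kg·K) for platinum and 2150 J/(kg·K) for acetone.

T_f ≈ 23.2 °C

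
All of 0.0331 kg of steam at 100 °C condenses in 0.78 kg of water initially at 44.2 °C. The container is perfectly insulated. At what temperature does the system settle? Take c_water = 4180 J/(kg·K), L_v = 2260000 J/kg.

T_f ≈ 68.5 °C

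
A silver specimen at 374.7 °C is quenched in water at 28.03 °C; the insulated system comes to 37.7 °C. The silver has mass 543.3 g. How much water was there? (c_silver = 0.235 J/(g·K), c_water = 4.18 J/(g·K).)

m ≈ 1060 g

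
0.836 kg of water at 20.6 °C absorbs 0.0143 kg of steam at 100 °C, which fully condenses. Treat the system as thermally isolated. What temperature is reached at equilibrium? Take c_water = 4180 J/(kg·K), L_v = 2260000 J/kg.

Let T be the final temperature. ΣQ_i = 0:
steam→water at 100 °C releases m L_v = 0.0143×2260000 = 32318
  condensed water 100 °C→T: 59.77(T − 100)
  original water: 3494.5(T − 20.6)
3554.3 T = 32318 + 5977.4 + 71986 = 110282
T ≈ 31.03 °C (< 100 °C, so full condensation is consistent).

T_f ≈ 31.0 °C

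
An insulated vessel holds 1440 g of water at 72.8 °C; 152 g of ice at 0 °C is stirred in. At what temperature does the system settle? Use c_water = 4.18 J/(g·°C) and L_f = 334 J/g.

Heat gained plus heat lost sum to zero:
fusion: m_ice L_f = 152·334 = 50768; warm the meltwater: 635.36 T; water cools: 1440·4.18·(T − 72.8) = 6019.2(T − 72.8)
6654.6 T = 438198 − 50768 = 387430
T ≈ 58.22 °C. Since T > 0 °C, the all-ice-melts assumption holds.

T_f ≈ 58.2 °C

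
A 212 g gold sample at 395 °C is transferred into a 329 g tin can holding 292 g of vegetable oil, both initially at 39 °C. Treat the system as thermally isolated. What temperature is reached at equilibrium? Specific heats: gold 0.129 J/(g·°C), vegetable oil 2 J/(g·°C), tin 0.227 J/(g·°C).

T_f = Σ m_i c_i T_i / Σ m_i c_i:
T_f = (27.35×395 + 584×39 + 74.68×39) / (27.35 + 584 + 74.68)
    = 36491 / 686.03 ≈ 53.19 °C

T_f ≈ 53.2 °C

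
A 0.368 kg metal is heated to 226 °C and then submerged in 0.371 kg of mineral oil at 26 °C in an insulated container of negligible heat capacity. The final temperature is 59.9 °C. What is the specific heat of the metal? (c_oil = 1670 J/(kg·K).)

c ≈ 344 J/(kg·K)

Heat gained plus heat lost sum to zero:
0.368·c·(59.9 − 226) + 0.371·1670·(59.9 − 26) = 0
-61.12 c = -21003
c = -21003/-61.12 ≈ 343.6 J/(kg·K)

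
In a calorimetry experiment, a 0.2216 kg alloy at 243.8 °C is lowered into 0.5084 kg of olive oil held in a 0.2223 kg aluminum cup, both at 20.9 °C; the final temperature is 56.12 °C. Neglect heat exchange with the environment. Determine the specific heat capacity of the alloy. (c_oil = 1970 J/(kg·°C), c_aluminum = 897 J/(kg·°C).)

c ≈ 1020 J/(kg·°C)

Setting the total heat transfer to zero:
0.2216×c×(56.12 − 243.8) + 0.5084×1970×(56.12 − 20.9) + 0.2223×897×(56.12 − 20.9) = 0
-41.59 c = -42297
c = -42297/-41.59 ≈ 1017 J/(kg·°C)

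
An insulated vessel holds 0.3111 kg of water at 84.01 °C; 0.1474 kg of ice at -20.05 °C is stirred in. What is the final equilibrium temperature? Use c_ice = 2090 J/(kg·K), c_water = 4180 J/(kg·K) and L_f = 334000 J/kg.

Taking heat into each body as positive, Σ m c ΔT = 0:
ice -20.05→0 °C: 0.1474×2090×20.05 = 6176.7
  fusion: m_ice L_f = 0.1474×334000 = 49232
  meltwater 0→T: 0.1474×4180×T = 616.13 T
  water cools: 0.3111×4180×(T − 84.01) = 1300.4(T − 84.01)
1916.5 T = 109246 − 55408 = 53838
T ≈ 28.09 °C — above 0 °C, consistent with complete melting.

T_f ≈ 28.1 °C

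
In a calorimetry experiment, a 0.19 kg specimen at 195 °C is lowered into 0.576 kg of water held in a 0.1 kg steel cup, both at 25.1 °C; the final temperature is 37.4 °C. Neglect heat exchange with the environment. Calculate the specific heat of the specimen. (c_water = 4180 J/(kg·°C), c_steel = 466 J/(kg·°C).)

Heat gained plus heat lost sum to zero:
0.19×c×(37.4 − 195) + 0.576×4180×(37.4 − 25.1) + 0.1×466×(37.4 − 25.1) = 0
-29.94 c = -30188
c = -30188/-29.94 ≈ 1008 J/(kg·°C)

c ≈ 1010 J/(kg·°C)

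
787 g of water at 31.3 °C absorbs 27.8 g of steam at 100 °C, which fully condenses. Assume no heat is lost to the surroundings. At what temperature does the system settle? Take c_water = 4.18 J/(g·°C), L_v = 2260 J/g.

T_f ≈ 52.1 °C

Conservation of energy gives ΣQ = 0:
steam→water at 100 °C releases m L_v = 27.8·2260 = 62828
  condensed water 100 °C→T: 116.2(T − 100)
  original water: 3289.7(T − 31.3)
3405.9 T = 62828 + 11620 + 102966 = 177415
T ≈ 52.09 °C, under the boiling point, so the assumption holds.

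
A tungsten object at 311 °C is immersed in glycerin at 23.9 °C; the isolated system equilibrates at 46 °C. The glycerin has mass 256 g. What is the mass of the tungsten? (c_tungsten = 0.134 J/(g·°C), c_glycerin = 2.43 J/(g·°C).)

m ≈ 387 g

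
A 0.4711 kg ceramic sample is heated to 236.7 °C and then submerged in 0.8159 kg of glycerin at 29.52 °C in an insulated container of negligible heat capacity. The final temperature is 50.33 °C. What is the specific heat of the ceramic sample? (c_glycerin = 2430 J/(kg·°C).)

c ≈ 470 J/(kg·°C)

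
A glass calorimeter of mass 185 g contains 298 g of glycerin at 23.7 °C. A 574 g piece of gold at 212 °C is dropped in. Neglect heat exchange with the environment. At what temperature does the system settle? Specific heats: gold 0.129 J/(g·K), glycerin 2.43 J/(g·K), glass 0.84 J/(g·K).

Net heat exchanged in the isolated system is zero:
574*0.129*(T − 212) + 298*2.43*(T − 23.7) + 185*0.84*(T − 23.7) = 0
74.05(T − 212) + 724.14(T − 23.7) + 155.4(T − 23.7) = 0
(74.05 + 724.14 + 155.4) T = 74.05*212 + 724.14*23.7 + 155.4*23.7
T = 36543 / 953.59 = 38.3 °C

T_f ≈ 38.3 °C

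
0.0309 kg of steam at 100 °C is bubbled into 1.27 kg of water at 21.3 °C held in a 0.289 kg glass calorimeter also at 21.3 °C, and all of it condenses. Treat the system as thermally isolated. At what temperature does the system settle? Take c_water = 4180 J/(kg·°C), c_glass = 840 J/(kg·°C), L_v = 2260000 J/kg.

T_f ≈ 35.4 °C

Net heat exchanged in the isolated system is zero:
latent heat released on condensation: 0.0309·2260000 = 69834
  condensed water 100 °C→T: 129.16(T − 100)
  original water: 5308.6(T − 21.3)
  cup: 242.76(T − 21.3)
5680.5 T = 69834 + 12916 + 118244 = 200994
T ≈ 35.38 °C — below 100 °C, confirming all the steam condensed.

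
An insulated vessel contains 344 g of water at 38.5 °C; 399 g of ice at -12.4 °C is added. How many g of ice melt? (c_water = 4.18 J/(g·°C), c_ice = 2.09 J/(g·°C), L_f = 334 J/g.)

Cooling the water to 0 °C releases 344·4.18·38.5 = 55360 J.
Warming the ice to 0 °C takes 399·2.09·12.4 = 10340 J, leaving 45019 J for melting.
Fully melting the ice requires m_ice L_f = 399·334 = 133266 J.
Since 45019 < 133266 J, not all the ice melts; equilibrium is at 0 °C.
Mass melted = 45019/334 ≈ 134.8 g.

m_melted ≈ 135 g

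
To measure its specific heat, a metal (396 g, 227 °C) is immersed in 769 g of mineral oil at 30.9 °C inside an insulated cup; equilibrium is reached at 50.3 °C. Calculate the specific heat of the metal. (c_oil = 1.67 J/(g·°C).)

c ≈ 0.356 J/(g·°C)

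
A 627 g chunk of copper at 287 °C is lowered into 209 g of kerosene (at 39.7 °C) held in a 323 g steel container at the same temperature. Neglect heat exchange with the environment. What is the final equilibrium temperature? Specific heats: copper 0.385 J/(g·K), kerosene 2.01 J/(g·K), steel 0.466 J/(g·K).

T_f ≈ 113.2 °C

Energy conservation, ΣQ = 0:
627·0.385·(T − 287) + 209·2.01·(T − 39.7) + 323·0.466·(T − 39.7) = 0
241.4(T − 287) + 420.09(T − 39.7) + 150.52(T − 39.7) = 0
(241.4 + 420.09 + 150.52) T = 241.4·287 + 420.09·39.7 + 150.52·39.7
T = 91934 / 812 = 113 °C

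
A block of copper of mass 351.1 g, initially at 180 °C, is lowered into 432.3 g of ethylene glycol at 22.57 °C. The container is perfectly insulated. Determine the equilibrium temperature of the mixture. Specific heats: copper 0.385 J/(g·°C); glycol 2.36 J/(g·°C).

T_f ≈ 41.0 °C

Heat gained plus heat lost sum to zero:
351.1×0.385×(T − 180) + 432.3×2.36×(T − 22.57) = 0
135.17(T − 180) + 1020.2(T − 22.57) = 0
(135.17 + 1020.2) T = 135.17×180 + 1020.2×22.57
T ≈ 40.99 °C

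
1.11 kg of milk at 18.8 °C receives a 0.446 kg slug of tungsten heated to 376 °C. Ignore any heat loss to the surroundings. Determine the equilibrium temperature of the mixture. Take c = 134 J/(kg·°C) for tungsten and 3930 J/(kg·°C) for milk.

T_f ≈ 23.6 °C

Setting the total heat transfer to zero:
0.446×134×(T − 376) + 1.11×3930×(T − 18.8) = 0
(59.76 + 4362.3) T = 59.76×376 + 4362.3×18.8
T = 104483/4422.1 ≈ 23.63 °C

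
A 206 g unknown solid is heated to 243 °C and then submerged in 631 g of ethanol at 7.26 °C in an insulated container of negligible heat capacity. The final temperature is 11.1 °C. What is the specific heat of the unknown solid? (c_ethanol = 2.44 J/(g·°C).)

m_s c (T_s − T_f) = m_ethanol c_ethanol (T_f − T_0):
206·c·(243 − 11.1) = 631·2.44·(11.1 − 7.26)
47771 c = 5912.2  ⇒  c ≈ 0.1238 J/(g·°C)

c ≈ 0.124 J/(g·°C)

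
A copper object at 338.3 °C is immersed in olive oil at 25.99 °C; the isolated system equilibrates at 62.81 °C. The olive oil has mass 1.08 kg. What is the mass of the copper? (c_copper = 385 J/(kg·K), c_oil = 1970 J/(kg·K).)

m ≈ 0.739 kg

Heat lost by the copper = heat gained by the oil:
m·385·(338.3 − 62.81) = 1.08·1970·(62.81 − 25.99)
106064 m = 78338  ⇒  m ≈ 0.7386 kg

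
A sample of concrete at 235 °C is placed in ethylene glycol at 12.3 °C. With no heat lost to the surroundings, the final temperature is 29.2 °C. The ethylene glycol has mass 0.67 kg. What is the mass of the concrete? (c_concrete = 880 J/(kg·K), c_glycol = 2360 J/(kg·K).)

Energy conservation, ΣQ = 0:
m×880×(29.2 − 235) + 0.67×2360×(29.2 − 12.3) = 0
-181104 m = -26722
m = -26722/-181104 ≈ 0.1476 kg

m ≈ 0.148 kg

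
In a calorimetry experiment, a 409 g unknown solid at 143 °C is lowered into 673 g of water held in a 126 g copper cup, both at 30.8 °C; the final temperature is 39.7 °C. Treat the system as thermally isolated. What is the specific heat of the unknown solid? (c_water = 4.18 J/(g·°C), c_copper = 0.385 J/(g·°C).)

Heat gained plus heat lost sum to zero:
409·c·(39.7 − 143) + 673·4.18·(39.7 − 30.8) + 126·0.385·(39.7 − 30.8) = 0
-42250 c = -25469
c = -25469/-42250 ≈ 0.6028 J/(g·°C)

c ≈ 0.603 J/(g·°C)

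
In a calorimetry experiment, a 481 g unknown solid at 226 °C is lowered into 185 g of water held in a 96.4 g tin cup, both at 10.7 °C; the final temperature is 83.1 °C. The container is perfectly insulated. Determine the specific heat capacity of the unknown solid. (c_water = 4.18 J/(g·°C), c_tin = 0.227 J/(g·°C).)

Energy conservation, ΣQ = 0:
481·c·(83.1 − 226) + 185·4.18·(83.1 − 10.7) + 96.4·0.227·(83.1 − 10.7) = 0
-68735 c = -57571
c = -57571/-68735 ≈ 0.8376 J/(g·°C)

c ≈ 0.838 J/(g·°C)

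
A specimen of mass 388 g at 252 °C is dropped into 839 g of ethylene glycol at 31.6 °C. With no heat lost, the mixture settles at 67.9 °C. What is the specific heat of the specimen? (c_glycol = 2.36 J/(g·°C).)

Heat lost by the specimen = heat gained by the glycol:
388×c×(252 − 67.9) = 839×2.36×(67.9 − 31.6)
71431 c = 71875  ⇒  c ≈ 1.006 J/(g·°C)

c ≈ 1.01 J/(g·°C)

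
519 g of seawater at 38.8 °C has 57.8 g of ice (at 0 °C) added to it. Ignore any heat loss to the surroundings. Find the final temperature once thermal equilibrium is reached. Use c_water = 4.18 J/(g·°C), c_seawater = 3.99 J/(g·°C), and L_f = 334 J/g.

T_f ≈ 26.4 °C

Sum of m c ΔT and latent-heat terms is zero:
latent heat to melt: 57.8×334 = 19305
  warm the meltwater: 241.6 T
  seawater: 2070.8(T − 38.8)
2312.4 T = 80347 − 19305 = 61042
T ≈ 26.40 °C (positive, so assuming full melt was valid).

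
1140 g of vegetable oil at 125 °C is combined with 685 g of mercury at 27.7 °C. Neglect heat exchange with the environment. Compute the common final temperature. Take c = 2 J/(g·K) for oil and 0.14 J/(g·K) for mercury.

T_f ≈ 121.1 °C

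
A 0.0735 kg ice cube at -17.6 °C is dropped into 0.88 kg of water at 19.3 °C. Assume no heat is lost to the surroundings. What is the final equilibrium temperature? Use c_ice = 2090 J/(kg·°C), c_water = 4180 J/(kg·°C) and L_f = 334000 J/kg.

Taking heat into each body as positive, Σ m c ΔT = 0:
warm ice to 0 °C: 0.0735·2090·(0 − (-17.6)) = 2703.6; fusion: m_ice L_f = 0.0735·334000 = 24549; warm the meltwater: 307.23 T; water: 3678.4(T − 19.3)
3985.6 T = 70993 − 27253 = 43740
T ≈ 10.97 °C — above 0 °C, consistent with complete melting.

T_f ≈ 11.0 °C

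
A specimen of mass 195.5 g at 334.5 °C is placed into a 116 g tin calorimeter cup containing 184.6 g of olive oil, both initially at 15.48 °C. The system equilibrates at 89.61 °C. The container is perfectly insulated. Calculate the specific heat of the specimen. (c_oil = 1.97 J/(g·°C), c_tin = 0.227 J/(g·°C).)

Heat gained plus heat lost sum to zero:
195.5×c×(89.61 − 334.5) + 184.6×1.97×(89.61 − 15.48) + 116×0.227×(89.61 − 15.48) = 0
-47876 c = -28910
c = -28910/-47876 ≈ 0.6039 J/(g·°C)

c ≈ 0.604 J/(g·°C)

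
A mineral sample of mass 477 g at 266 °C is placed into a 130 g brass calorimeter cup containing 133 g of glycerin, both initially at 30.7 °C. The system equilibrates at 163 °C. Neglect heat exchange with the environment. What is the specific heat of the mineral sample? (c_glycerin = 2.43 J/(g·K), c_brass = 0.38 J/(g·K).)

Conservation of energy gives ΣQ = 0:
477·c·(163 − 266) + 133·2.43·(163 − 30.7) + 130·0.38·(163 − 30.7) = 0
-49131 c = -49294
c = -49294/-49131 ≈ 1.003 J/(g·K)

c ≈ 1 J/(g·K)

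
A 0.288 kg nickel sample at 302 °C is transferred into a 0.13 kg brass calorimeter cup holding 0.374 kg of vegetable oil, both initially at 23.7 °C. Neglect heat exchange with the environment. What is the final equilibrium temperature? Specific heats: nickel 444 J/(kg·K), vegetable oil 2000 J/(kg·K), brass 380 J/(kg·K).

Net heat exchanged in the isolated system is zero:
0.288*444*(T − 302) + 0.374*2000*(T − 23.7) + 0.13*380*(T − 23.7) = 0
127.87(T − 302) + 748(T − 23.7) + 49.4(T − 23.7) = 0
925.27 T = 57516
T = 57516 / 925.27 = 62.2 °C

T_f ≈ 62.2 °C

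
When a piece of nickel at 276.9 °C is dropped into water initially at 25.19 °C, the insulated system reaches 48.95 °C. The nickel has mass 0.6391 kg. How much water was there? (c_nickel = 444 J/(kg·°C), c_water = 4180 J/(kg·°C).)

Conservation of energy gives ΣQ = 0:
0.6391×444×(48.95 − 276.9) + m×4180×(48.95 − 25.19) = 0
99317 m = 64683
m = 64683/99317 ≈ 0.6513 kg

m ≈ 0.651 kg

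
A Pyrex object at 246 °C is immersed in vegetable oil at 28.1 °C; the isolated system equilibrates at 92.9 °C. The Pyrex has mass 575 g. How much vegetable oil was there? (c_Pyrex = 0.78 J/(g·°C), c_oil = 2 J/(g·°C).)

m ≈ 530 g

Net heat exchanged in the isolated system is zero:
575·0.78·(92.9 − 246) + m·2·(92.9 − 28.1) = 0
129.6 m = 68665
m = 68665/129.6 ≈ 529.8 g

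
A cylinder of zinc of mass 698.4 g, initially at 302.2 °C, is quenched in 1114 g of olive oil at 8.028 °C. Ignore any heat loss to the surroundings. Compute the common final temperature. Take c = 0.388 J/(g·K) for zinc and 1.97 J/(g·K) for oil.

Setting the total heat transfer to zero:
698.4*0.388*(T − 302.2) + 1114*1.97*(T − 8.028) = 0
(270.98 + 2194.6) T = 270.98*302.2 + 2194.6*8.028
T ≈ 40.36 °C

T_f ≈ 40.4 °C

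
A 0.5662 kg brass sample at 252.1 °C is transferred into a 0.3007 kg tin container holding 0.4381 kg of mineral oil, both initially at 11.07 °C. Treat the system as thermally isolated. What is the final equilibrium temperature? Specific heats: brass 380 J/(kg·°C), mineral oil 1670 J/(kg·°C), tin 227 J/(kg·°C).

T_f ≈ 62.2 °C

Energy conservation, ΣQ = 0:
0.5662·380·(T − 252.1) + 0.4381·1670·(T − 11.07) + 0.3007·227·(T − 11.07) = 0
215.16(T − 252.1) + 731.63(T − 11.07) + 68.26(T − 11.07) = 0
1015 T = 63096
T ≈ 62.16 °C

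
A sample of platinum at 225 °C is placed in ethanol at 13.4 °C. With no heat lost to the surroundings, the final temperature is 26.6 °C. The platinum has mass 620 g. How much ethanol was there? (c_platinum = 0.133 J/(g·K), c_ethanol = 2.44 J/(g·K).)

Energy conservation, ΣQ = 0:
620·0.133·(26.6 − 225) + m·2.44·(26.6 − 13.4) = 0
32.21 m = 16360
m = 16360/32.21 ≈ 508 g

m ≈ 508 g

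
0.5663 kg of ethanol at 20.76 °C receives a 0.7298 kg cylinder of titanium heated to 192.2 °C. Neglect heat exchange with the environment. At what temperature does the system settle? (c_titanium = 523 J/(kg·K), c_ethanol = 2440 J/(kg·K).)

T_f ≈ 57.9 °C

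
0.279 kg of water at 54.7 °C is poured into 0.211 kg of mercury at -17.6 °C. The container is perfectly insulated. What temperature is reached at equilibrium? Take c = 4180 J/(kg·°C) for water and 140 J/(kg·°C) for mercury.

Setting the total heat transfer to zero:
0.279*4180*(T − 54.7) + 0.211*140*(T − (-17.6)) = 0
(1166.2 + 29.54) T = 1166.2*54.7 + 29.54*(-17.6)
T ≈ 52.91 °C

T_f ≈ 52.9 °C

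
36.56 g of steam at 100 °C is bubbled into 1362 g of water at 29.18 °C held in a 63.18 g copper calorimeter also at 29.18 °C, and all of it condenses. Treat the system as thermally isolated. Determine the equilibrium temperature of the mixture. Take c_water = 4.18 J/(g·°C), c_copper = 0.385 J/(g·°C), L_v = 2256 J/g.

T_f ≈ 45.1 °C

Let T be the final temperature. ΣQ_i = 0:
condense steam: −36.56×2256 = −82479
  condensate cools 100→T: 36.56×4.18×(T − 100) = 152.82(T − 100)
  original water: 5693.2(T − 29.18)
  cup: 24.32(T − 29.18)
5870.3 T = 82479 + 15282 + 166836 = 264598
T ≈ 45.07 °C (< 100 °C, so full condensation is consistent).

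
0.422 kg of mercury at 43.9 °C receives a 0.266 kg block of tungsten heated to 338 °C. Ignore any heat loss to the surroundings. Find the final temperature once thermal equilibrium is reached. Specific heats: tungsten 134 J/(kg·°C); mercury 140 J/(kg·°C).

T_f ≈ 154.6 °C

Let T be the final temperature. ΣQ_i = 0:
0.266×134×(T − 338) + 0.422×140×(T − 43.9) = 0
94.72 T = 14641
T ≈ 154.57 °C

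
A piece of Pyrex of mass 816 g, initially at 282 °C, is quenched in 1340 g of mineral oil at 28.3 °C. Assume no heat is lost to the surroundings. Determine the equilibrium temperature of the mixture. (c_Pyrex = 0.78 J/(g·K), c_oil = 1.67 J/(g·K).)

T_f ≈ 84.5 °C

Set heat shed by the hot body equal to heat absorbed by the cold body:
816·0.78·(282 − T) = 1340·1.67·(T − 28.3)
636.48(282 − T) = 2237.8(T − 28.3)
2874.3 T = 242817  ⇒  T ≈ 84.48 °C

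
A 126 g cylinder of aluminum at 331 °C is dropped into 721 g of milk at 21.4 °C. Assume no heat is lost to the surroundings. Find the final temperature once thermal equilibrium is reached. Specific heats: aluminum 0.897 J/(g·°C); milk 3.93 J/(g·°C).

T_f ≈ 33.3 °C

Let T be the final temperature. ΣQ_i = 0:
126×0.897×(T − 331) + 721×3.93×(T − 21.4) = 0
113.02(T − 331) + 2833.5(T − 21.4) = 0
(113.02 + 2833.5) T = 113.02×331 + 2833.5×21.4
T = 98048 / 2946.6 = 33.3 °C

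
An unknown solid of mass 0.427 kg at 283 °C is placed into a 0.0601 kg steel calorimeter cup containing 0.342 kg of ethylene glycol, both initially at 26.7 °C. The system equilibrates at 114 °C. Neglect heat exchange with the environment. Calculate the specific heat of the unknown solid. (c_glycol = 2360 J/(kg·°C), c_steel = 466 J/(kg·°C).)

c ≈ 1010 J/(kg·°C)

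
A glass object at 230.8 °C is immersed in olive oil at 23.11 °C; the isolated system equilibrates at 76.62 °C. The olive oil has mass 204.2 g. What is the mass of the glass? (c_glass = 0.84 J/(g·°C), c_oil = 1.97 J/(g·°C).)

m ≈ 166 g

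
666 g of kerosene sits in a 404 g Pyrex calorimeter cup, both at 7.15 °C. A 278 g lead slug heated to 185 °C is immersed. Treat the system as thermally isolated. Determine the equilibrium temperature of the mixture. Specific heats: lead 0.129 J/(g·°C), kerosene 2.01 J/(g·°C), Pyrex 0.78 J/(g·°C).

Heat gained plus heat lost sum to zero:
278*0.129*(T − 185) + 666*2.01*(T − 7.15) + 404*0.78*(T − 7.15) = 0
(35.86 + 1338.7 + 315.12) T = 35.86*185 + 1338.7*7.15 + 315.12*7.15
T = 18459/1689.6 ≈ 10.92 °C

T_f ≈ 10.9 °C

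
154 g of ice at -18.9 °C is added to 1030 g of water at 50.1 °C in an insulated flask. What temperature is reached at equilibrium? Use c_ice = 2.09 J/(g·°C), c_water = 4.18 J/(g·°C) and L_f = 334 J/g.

Let T be the final temperature. ΣQ_i = 0:
warm ice to 0 °C: 154×2.09×(0 − (-18.9)) = 6083.2; melt ice: 154×334 = 51436; meltwater 0→T: 154×4.18×T = 643.72 T; water: 4305.4(T − 50.1)
4949.1 T = 215701 − 57519 = 158181
T ≈ 31.96 °C. Since T > 0 °C, the all-ice-melts assumption holds.

T_f ≈ 32.0 °C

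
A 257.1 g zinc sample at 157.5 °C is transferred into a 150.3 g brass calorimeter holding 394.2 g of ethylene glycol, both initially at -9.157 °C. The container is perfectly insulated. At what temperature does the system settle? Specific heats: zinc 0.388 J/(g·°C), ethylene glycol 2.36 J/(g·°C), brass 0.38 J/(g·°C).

Net heat exchanged in the isolated system is zero:
257.1·0.388·(T − 157.5) + 394.2·2.36·(T − (-9.157)) + 150.3·0.38·(T − (-9.157)) = 0
99.75(T − 157.5) + 930.31(T − (-9.157)) + 57.11(T − (-9.157)) = 0
(99.75 + 930.31 + 57.11) T = 99.75·157.5 + 930.31·(-9.157) + 57.11·(-9.157)
T ≈ 6.13 °C

T_f ≈ 6.1 °C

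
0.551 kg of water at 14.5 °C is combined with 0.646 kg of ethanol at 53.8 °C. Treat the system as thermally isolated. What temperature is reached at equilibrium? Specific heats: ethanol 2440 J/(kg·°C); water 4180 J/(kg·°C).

T_f ≈ 30.5 °C

Heat lost by the ethanol equals heat gained by the water:
0.646·2440·(53.8 − T) = 0.551·4180·(T − 14.5)
1576.2(53.8 − T) = 2303.2(T − 14.5)
3879.4 T = 118198  ⇒  T ≈ 30.47 °C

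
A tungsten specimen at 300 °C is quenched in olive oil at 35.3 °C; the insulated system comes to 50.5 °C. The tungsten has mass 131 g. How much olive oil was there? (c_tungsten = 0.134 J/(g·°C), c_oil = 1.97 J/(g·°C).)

Heat gained plus heat lost sum to zero:
131×0.134×(50.5 − 300) + m×1.97×(50.5 − 35.3) = 0
29.94 m = 4379.7
m = 4379.7/29.94 ≈ 146.3 g

m ≈ 146 g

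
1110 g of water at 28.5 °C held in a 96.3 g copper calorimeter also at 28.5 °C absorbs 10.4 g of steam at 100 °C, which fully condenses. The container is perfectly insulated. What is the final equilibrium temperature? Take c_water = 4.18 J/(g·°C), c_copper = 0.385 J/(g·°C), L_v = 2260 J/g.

Setting the total heat transfer to zero:
steam→water at 100 °C releases m L_v = 10.4·2260 = 23504
  condensate cools 100→T: 10.4·4.18·(T − 100) = 43.47(T − 100)
  original water: 4639.8(T − 28.5)
  copper cup: 96.3·0.385·(T − 28.5) = 37.08(T − 28.5)
4720.3 T = 23504 + 4347.2 + 133291 = 161142
T ≈ 34.14 °C (< 100 °C, so full condensation is consistent).

T_f ≈ 34.1 °C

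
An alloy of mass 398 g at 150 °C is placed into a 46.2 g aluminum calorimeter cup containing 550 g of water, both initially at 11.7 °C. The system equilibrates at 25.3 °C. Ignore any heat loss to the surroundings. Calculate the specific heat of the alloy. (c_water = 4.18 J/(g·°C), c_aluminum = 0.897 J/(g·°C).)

Net heat exchanged in the isolated system is zero:
398·c·(25.3 − 150) + 550·4.18·(25.3 − 11.7) + 46.2·0.897·(25.3 − 11.7) = 0
-49631 c = -31830
c = -31830/-49631 ≈ 0.6413 J/(g·°C)

c ≈ 0.641 J/(g·°C)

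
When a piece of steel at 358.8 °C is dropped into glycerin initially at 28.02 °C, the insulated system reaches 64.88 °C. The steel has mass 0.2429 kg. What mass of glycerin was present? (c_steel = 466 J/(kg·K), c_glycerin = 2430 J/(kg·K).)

m ≈ 0.371 kg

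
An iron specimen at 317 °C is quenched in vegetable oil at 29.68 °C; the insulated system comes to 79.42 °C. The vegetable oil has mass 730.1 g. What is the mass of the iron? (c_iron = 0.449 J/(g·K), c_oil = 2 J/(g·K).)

m ≈ 681 g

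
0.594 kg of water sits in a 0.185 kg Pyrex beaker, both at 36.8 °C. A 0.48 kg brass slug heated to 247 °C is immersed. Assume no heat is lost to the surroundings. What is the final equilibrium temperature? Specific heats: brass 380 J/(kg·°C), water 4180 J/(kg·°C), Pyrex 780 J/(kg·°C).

T_f ≈ 50.4 °C

Let T be the final temperature. ΣQ_i = 0:
0.48*380*(T − 247) + 0.594*4180*(T − 36.8) + 0.185*780*(T − 36.8) = 0
(182.4 + 2482.9 + 144.3) T = 182.4*247 + 2482.9*36.8 + 144.3*36.8
T ≈ 50.45 °C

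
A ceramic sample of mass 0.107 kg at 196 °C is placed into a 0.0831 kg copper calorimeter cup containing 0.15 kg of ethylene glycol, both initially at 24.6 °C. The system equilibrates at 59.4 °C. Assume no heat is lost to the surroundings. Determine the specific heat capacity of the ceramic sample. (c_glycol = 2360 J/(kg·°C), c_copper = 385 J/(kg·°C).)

Conservation of energy gives ΣQ = 0:
0.107·c·(59.4 − 196) + 0.15·2360·(59.4 − 24.6) + 0.0831·385·(59.4 − 24.6) = 0
-14.62 c = -13433
c = -13433/-14.62 ≈ 919 J/(kg·°C)

c ≈ 919 J/(kg·°C)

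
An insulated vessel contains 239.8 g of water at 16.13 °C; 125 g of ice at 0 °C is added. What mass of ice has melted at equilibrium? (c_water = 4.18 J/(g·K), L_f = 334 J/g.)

m_melted ≈ 48.4 g

Heat available from the water dropping to 0 °C: 239.8×4.18×16.13 = 16168 J.
Fully melting the ice requires m_ice L_f = 125×334 = 41750 J.
That's not enough to melt it all — equilibrium is at 0 °C with ice remaining.
m_melted×334 = 16168  ⇒  m_melted ≈ 48.41 g.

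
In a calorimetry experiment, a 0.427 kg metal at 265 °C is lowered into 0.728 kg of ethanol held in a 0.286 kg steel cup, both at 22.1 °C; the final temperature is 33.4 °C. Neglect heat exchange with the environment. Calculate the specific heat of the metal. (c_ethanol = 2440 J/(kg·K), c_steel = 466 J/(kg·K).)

Conservation of energy gives ΣQ = 0:
0.427·c·(33.4 − 265) + 0.728·2440·(33.4 − 22.1) + 0.286·466·(33.4 − 22.1) = 0
-98.89 c = -21578
c = -21578/-98.89 ≈ 218.2 J/(kg·K)

c ≈ 218 J/(kg·K)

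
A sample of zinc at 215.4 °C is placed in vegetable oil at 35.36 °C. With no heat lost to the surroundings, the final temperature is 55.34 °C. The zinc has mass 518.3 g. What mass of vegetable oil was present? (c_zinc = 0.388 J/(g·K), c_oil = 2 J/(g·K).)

Heat lost by the zinc = heat gained by the oil:
518.3·0.388·(215.4 − 55.34) = m·2·(55.34 − 35.36)
39.96 m = 32188  ⇒  m ≈ 805.5 g

m ≈ 806 g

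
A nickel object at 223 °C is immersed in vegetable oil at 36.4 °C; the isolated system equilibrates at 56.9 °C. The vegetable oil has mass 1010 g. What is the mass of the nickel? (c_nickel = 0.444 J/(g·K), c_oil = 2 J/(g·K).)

Setting the total heat transfer to zero:
m·0.444·(56.9 − 223) + 1010·2·(56.9 − 36.4) = 0
-73.75 m = -41410
m = -41410/-73.75 ≈ 561.5 g

m ≈ 562 g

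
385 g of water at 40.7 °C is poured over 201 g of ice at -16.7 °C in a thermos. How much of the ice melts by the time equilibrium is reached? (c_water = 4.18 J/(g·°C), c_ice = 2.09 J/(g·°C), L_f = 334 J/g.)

Water can give up m c ΔT = 385·4.18·40.7 = 65499 J before reaching 0 °C.
Of that, 201·2.09·16.7 = 7015.5 J goes to bring the ice to 0 °C, leaving 58483 J.
To melt every bit of ice: 201·334 = 67134 J.
Since 58483 < 67134 J, not all the ice melts; equilibrium is at 0 °C.
m_melted·334 = 58483  ⇒  m_melted ≈ 175.1 g.

m_melted ≈ 175 g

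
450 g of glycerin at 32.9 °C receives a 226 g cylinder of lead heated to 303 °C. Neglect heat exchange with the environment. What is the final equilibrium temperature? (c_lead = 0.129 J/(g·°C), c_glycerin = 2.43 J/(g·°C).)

T_f ≈ 39.9 °C

Taking heat into each body as positive, Σ m c ΔT = 0:
226×0.129×(T − 303) + 450×2.43×(T − 32.9) = 0
(29.15 + 1093.5) T = 29.15×303 + 1093.5×32.9
T = 44810/1122.7 ≈ 39.91 °C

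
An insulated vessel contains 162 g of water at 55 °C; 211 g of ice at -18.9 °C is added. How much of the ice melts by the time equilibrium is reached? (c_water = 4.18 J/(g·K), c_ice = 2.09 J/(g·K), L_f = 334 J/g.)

Cooling the water to 0 °C releases 162×4.18×55 = 37244 J.
Warming the ice to 0 °C takes 211×2.09×18.9 = 8334.7 J, leaving 28909 J for melting.
Melting all 211 g of ice would need 211×334 = 70474 J.
28909 J < 70474 J, so only part of the ice melts and the system sits at 0 °C.
Mass melted = 28909/334 ≈ 86.55 g.

m_melted ≈ 86.6 g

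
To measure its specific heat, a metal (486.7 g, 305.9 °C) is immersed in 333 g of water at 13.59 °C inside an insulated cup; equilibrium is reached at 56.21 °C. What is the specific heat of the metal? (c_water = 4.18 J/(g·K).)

c ≈ 0.488 J/(g·K)

Conservation of energy gives ΣQ = 0:
486.7·c·(56.21 − 305.9) + 333·4.18·(56.21 − 13.59) = 0
-121524 c = -59324
c = -59324/-121524 ≈ 0.4882 J/(g·K)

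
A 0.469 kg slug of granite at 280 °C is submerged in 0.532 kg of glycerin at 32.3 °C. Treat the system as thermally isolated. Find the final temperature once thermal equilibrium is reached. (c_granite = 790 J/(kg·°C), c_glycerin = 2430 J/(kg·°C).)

Let T be the final temperature. ΣQ_i = 0:
0.469×790×(T − 280) + 0.532×2430×(T − 32.3) = 0
370.51(T − 280) + 1292.8(T − 32.3) = 0
1663.3 T = 145499
T = 145499/1663.3 ≈ 87.48 °C

T_f ≈ 87.5 °C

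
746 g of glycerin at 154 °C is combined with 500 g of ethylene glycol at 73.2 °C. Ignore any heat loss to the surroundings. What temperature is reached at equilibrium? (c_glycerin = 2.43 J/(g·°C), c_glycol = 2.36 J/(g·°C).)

T_f = Σ m_i c_i T_i / Σ m_i c_i:
T_f = (1812.8*154 + 1180*73.2) / (1812.8 + 1180)
    = 365544 / 2992.8 ≈ 122.14 °C

T_f ≈ 122.1 °C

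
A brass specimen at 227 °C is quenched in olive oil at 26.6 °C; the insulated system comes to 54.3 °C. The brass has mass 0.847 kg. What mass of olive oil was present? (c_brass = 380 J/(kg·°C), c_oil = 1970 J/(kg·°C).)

m ≈ 1.02 kg

Conservation of energy gives ΣQ = 0:
0.847×380×(54.3 − 227) + m×1970×(54.3 − 26.6) = 0
54569 m = 55585
m = 55585/54569 ≈ 1.019 kg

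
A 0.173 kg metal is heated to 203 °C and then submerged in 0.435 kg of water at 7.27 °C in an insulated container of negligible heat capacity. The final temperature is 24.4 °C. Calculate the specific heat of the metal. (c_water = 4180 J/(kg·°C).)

Let T be the final temperature. ΣQ_i = 0:
0.173×c×(24.4 − 203) + 0.435×4180×(24.4 − 7.27) = 0
-30.9 c = -31147
c = -31147/-30.9 ≈ 1008 J/(kg·°C)

c ≈ 1010 J/(kg·°C)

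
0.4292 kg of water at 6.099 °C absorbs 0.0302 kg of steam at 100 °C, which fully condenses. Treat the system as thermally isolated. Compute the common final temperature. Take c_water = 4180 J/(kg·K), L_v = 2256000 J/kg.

T_f ≈ 47.8 °C

Heat gained plus heat lost sum to zero:
latent heat released on condensation: 0.0302×2256000 = 68131; condensate cools 100→T: 0.0302×4180×(T − 100) = 126.24(T − 100); water warms: 0.4292×4180×(T − 6.099) = 1794.1(T − 6.099)
1920.3 T = 68131 + 12624 + 10942 = 91697
T ≈ 47.75 °C, under the boiling point, so the assumption holds.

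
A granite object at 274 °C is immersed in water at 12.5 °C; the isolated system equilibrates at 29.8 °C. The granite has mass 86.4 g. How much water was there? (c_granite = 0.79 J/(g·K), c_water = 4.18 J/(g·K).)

Energy conservation, ΣQ = 0:
86.4·0.79·(29.8 − 274) + m·4.18·(29.8 − 12.5) = 0
72.31 m = 16668
m = 16668/72.31 ≈ 230.5 g

m ≈ 230 g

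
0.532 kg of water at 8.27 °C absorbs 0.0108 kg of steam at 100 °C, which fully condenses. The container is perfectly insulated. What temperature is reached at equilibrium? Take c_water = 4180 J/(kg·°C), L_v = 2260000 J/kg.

T_f ≈ 20.9 °C

Net heat exchanged in the isolated system is zero:
steam→water at 100 °C releases m L_v = 0.0108·2260000 = 24408
  condensate cools 100→T: 0.0108·4180·(T − 100) = 45.14(T − 100)
  original water: 2223.8(T − 8.27)
2268.9 T = 24408 + 4514.4 + 18390 = 47313
T ≈ 20.85 °C, under the boiling point, so the assumption holds.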